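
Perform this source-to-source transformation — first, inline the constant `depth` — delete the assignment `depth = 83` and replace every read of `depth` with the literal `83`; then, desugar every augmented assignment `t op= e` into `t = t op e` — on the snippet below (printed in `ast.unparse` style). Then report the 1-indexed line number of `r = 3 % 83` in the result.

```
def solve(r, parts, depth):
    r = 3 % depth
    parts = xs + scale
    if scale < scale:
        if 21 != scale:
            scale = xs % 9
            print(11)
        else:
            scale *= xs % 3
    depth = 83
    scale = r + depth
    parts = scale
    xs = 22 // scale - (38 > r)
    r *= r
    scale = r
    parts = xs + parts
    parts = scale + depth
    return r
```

2

Transformed code:
def solve(r, parts, depth):
    r = 3 % 83
    parts = xs + scale
    if scale < scale:
        if 21 != scale:
            scale = xs % 9
            print(11)
        else:
            scale = scale * (xs % 3)
    scale = r + 83
    parts = scale
    xs = 22 // scale - (38 > r)
    r = r * r
    scale = r
    parts = xs + parts
    parts = scale + 83
    return r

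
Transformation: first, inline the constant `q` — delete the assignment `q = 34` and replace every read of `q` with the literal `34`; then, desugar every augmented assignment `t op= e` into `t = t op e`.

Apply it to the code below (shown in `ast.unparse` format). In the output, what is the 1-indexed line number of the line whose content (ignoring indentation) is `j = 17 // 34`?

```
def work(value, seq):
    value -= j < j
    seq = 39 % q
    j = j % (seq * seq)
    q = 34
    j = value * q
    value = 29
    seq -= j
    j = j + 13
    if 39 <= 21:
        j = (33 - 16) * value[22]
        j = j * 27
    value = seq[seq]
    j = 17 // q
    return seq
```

13

Transformed code:
def work(value, seq):
    value = value - (j < j)
    seq = 39 % 34
    j = j % (seq * seq)
    j = value * 34
    value = 29
    seq = seq - j
    j = j + 13
    if 39 <= 21:
        j = (33 - 16) * value[22]
        j = j * 27
    value = seq[seq]
    j = 17 // 34
    return seq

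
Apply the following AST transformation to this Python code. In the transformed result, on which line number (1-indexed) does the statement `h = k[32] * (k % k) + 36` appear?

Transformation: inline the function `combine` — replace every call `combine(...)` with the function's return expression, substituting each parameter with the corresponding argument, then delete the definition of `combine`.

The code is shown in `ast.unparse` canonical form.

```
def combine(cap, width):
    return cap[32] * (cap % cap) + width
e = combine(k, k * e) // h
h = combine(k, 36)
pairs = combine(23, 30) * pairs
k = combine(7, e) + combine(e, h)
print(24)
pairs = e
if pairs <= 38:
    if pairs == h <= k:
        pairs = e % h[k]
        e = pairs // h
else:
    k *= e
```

Transformed code:
e = (k[32] * (k % k) + k * e) // h
h = k[32] * (k % k) + 36
pairs = (23[32] * (23 % 23) + 30) * pairs
k = 7[32] * (7 % 7) + e + (e[32] * (e % e) + h)
print(24)
pairs = e
if pairs <= 38:
    if pairs == h <= k:
        pairs = e % h[k]
        e = pairs // h
else:
    k *= e

2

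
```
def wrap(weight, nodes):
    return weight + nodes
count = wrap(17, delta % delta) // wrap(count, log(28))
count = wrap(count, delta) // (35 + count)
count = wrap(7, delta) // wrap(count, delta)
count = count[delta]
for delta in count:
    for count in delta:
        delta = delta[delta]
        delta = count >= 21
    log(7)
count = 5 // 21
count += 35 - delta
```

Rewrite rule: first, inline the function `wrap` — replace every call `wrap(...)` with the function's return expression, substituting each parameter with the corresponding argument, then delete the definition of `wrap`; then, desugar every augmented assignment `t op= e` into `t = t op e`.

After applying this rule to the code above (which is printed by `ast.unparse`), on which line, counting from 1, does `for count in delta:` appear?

6

Transformed code:
count = (17 + delta % delta) // (count + log(28))
count = (count + delta) // (35 + count)
count = (7 + delta) // (count + delta)
count = count[delta]
for delta in count:
    for count in delta:
        delta = delta[delta]
        delta = count >= 21
    log(7)
count = 5 // 21
count = count + (35 - delta)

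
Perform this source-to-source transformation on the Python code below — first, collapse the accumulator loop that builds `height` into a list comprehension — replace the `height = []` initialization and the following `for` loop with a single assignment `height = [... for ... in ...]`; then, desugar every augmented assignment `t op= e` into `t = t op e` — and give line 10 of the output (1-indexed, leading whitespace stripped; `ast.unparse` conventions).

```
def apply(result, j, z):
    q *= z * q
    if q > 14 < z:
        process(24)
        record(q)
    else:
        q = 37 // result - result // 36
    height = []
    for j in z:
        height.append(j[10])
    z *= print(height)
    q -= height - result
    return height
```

Transformed code:
def apply(result, j, z):
    q = q * (z * q)
    if q > 14 < z:
        process(24)
        record(q)
    else:
        q = 37 // result - result // 36
    height = [j[10] for j in z]
    z = z * print(height)
    q = q - (height - result)
    return height

q = q - (height - result)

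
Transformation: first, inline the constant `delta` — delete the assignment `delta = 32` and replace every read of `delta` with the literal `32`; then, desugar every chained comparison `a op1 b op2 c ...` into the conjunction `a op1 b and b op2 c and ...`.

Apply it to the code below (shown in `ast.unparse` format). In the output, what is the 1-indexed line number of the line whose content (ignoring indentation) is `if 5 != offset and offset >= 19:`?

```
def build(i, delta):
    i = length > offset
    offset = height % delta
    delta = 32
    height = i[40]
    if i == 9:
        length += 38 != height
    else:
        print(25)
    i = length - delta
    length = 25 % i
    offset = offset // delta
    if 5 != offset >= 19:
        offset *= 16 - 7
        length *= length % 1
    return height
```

Transformed code:
def build(i, delta):
    i = length > offset
    offset = height % 32
    height = i[40]
    if i == 9:
        length += 38 != height
    else:
        print(25)
    i = length - 32
    length = 25 % i
    offset = offset // 32
    if 5 != offset and offset >= 19:
        offset *= 16 - 7
        length *= length % 1
    return height

12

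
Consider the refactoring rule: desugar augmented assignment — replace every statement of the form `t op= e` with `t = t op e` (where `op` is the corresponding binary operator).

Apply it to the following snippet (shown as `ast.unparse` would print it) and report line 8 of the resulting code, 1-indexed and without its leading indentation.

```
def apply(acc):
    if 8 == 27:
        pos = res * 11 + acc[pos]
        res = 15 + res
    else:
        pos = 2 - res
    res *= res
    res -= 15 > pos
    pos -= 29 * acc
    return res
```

res = res - (15 > pos)

Transformed code:
def apply(acc):
    if 8 == 27:
        pos = res * 11 + acc[pos]
        res = 15 + res
    else:
        pos = 2 - res
    res = res * res
    res = res - (15 > pos)
    pos = pos - 29 * acc
    return res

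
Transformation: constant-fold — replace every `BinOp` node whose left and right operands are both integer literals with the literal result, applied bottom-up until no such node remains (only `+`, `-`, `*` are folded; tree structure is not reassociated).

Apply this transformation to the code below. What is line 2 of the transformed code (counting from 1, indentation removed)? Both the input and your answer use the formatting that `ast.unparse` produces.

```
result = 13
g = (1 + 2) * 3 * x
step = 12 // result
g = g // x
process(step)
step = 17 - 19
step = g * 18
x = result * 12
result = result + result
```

g = 9 * x

Transformed code:
result = 13
g = 9 * x
step = 12 // result
g = g // x
process(step)
step = -2
step = g * 18
x = result * 12
result = result + result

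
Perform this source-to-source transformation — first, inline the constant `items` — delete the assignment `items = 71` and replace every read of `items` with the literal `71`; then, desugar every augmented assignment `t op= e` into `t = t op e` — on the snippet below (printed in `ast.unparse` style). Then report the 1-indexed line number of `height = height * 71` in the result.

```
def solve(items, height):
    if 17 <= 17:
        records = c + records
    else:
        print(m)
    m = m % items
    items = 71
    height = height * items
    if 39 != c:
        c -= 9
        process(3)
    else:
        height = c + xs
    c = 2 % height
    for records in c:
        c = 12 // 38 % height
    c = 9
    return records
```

Transformed code:
def solve(items, height):
    if 17 <= 17:
        records = c + records
    else:
        print(m)
    m = m % 71
    height = height * 71
    if 39 != c:
        c = c - 9
        process(3)
    else:
        height = c + xs
    c = 2 % height
    for records in c:
        c = 12 // 38 % height
    c = 9
    return records

7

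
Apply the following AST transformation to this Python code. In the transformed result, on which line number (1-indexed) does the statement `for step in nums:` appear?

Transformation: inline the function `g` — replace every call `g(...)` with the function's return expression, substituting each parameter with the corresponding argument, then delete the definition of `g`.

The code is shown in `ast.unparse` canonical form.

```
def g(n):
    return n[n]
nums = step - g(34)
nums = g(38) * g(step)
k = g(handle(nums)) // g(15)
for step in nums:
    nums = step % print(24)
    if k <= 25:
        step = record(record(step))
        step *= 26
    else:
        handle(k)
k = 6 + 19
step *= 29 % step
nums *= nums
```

4

Transformed code:
nums = step - 34[34]
nums = 38[38] * step[step]
k = handle(nums)[handle(nums)] // 15[15]
for step in nums:
    nums = step % print(24)
    if k <= 25:
        step = record(record(step))
        step *= 26
    else:
        handle(k)
k = 6 + 19
step *= 29 % step
nums *= nums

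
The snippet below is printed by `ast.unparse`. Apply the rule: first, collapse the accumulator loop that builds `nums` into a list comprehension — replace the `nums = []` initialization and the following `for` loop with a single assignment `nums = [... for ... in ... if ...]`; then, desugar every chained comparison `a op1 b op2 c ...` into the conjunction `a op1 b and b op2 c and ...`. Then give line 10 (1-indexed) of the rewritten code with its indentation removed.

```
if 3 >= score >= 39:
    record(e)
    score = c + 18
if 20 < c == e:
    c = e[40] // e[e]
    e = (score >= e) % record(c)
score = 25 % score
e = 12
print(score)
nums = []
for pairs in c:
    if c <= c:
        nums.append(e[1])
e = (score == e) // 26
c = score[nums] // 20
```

nums = [e[1] for pairs in c if c <= c]

Transformed code:
if 3 >= score and score >= 39:
    record(e)
    score = c + 18
if 20 < c and c == e:
    c = e[40] // e[e]
    e = (score >= e) % record(c)
score = 25 % score
e = 12
print(score)
nums = [e[1] for pairs in c if c <= c]
e = (score == e) // 26
c = score[nums] // 20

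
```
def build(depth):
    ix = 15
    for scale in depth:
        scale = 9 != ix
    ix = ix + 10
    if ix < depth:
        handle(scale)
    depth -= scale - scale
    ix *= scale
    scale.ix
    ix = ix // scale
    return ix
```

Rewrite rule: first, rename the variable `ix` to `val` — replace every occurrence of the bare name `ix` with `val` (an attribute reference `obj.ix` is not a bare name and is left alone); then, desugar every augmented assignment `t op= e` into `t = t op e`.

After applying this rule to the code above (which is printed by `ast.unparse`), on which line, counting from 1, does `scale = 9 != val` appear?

Transformed code:
def build(depth):
    val = 15
    for scale in depth:
        scale = 9 != val
    val = val + 10
    if val < depth:
        handle(scale)
    depth = depth - (scale - scale)
    val = val * scale
    scale.ix
    val = val // scale
    return val

4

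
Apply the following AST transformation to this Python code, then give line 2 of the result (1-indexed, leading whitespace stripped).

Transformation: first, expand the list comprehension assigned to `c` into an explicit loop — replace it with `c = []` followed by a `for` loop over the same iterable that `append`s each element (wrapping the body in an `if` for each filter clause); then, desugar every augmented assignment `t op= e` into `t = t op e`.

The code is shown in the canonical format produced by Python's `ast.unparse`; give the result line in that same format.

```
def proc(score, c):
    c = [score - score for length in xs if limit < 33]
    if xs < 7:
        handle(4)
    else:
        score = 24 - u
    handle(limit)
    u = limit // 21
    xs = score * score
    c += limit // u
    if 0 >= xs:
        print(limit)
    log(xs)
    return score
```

Transformed code:
def proc(score, c):
    c = []
    for length in xs:
        if limit < 33:
            c.append(score - score)
    if xs < 7:
        handle(4)
    else:
        score = 24 - u
    handle(limit)
    u = limit // 21
    xs = score * score
    c = c + limit // u
    if 0 >= xs:
        print(limit)
    log(xs)
    return score

c = []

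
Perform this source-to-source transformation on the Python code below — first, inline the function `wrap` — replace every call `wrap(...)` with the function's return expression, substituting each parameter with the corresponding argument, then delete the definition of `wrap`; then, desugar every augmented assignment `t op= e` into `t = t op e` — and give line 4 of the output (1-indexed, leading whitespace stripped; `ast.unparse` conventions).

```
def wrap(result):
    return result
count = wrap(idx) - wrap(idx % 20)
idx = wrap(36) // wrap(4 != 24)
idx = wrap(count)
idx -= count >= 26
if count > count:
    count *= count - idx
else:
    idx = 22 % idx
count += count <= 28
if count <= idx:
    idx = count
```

idx = idx - (count >= 26)

Transformed code:
count = idx - idx % 20
idx = 36 // (4 != 24)
idx = count
idx = idx - (count >= 26)
if count > count:
    count = count * (count - idx)
else:
    idx = 22 % idx
count = count + (count <= 28)
if count <= idx:
    idx = count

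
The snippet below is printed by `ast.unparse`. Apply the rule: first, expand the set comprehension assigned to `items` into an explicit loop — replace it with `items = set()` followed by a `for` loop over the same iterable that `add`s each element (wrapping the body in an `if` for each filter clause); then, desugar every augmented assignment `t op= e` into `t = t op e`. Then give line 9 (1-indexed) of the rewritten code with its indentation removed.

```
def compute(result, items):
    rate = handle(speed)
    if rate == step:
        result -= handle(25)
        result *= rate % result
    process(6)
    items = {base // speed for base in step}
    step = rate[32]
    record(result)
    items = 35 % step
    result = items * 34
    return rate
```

items.add(base // speed)

Transformed code:
def compute(result, items):
    rate = handle(speed)
    if rate == step:
        result = result - handle(25)
        result = result * (rate % result)
    process(6)
    items = set()
    for base in step:
        items.add(base // speed)
    step = rate[32]
    record(result)
    items = 35 % step
    result = items * 34
    return rate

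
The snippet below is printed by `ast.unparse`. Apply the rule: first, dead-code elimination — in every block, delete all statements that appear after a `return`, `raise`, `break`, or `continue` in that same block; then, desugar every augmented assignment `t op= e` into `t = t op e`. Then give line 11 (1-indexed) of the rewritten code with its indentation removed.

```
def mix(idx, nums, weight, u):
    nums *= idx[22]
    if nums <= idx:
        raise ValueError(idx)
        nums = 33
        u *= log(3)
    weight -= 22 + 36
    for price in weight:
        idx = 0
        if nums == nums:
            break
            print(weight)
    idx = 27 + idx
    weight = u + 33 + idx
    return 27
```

Transformed code:
def mix(idx, nums, weight, u):
    nums = nums * idx[22]
    if nums <= idx:
        raise ValueError(idx)
    weight = weight - (22 + 36)
    for price in weight:
        idx = 0
        if nums == nums:
            break
    idx = 27 + idx
    weight = u + 33 + idx
    return 27

weight = u + 33 + idx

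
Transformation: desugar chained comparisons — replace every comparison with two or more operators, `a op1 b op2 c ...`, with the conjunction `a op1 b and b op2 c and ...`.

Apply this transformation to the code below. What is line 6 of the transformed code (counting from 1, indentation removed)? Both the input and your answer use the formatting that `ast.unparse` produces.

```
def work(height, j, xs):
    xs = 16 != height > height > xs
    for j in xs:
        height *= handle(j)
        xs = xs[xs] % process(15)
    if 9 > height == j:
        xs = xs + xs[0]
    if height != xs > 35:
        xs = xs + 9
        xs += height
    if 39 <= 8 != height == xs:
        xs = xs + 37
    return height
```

Transformed code:
def work(height, j, xs):
    xs = 16 != height and height > height and (height > xs)
    for j in xs:
        height *= handle(j)
        xs = xs[xs] % process(15)
    if 9 > height and height == j:
        xs = xs + xs[0]
    if height != xs and xs > 35:
        xs = xs + 9
        xs += height
    if 39 <= 8 and 8 != height and (height == xs):
        xs = xs + 37
    return height

if 9 > height and height == j:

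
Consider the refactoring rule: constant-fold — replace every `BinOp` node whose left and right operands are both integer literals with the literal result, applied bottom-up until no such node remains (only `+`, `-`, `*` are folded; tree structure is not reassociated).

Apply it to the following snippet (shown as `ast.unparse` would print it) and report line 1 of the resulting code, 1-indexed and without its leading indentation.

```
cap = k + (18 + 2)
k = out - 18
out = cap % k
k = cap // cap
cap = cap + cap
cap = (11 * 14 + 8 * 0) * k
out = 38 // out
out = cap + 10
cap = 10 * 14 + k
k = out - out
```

cap = k + 20

Transformed code:
cap = k + 20
k = out - 18
out = cap % k
k = cap // cap
cap = cap + cap
cap = 154 * k
out = 38 // out
out = cap + 10
cap = 140 + k
k = out - out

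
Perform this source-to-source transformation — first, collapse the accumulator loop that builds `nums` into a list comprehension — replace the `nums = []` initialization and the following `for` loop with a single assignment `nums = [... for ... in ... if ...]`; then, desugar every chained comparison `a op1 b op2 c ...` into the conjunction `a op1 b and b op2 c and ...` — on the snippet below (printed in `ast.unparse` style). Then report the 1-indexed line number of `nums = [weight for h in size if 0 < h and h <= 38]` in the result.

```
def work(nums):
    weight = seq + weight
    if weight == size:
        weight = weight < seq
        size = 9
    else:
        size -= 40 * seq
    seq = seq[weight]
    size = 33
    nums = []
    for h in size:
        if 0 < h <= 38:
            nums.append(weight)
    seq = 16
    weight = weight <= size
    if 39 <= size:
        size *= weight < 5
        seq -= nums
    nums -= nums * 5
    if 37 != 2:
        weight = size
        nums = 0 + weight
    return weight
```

Transformed code:
def work(nums):
    weight = seq + weight
    if weight == size:
        weight = weight < seq
        size = 9
    else:
        size -= 40 * seq
    seq = seq[weight]
    size = 33
    nums = [weight for h in size if 0 < h and h <= 38]
    seq = 16
    weight = weight <= size
    if 39 <= size:
        size *= weight < 5
        seq -= nums
    nums -= nums * 5
    if 37 != 2:
        weight = size
        nums = 0 + weight
    return weight

10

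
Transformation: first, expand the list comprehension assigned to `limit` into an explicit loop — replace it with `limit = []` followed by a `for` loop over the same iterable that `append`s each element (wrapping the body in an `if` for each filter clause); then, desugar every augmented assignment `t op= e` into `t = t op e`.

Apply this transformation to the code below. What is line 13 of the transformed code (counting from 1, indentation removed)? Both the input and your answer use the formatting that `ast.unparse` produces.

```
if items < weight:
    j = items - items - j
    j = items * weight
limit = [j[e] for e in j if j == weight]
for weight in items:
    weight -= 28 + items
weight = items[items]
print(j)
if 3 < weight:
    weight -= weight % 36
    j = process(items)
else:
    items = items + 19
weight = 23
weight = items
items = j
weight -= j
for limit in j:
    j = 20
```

weight = weight - weight % 36

Transformed code:
if items < weight:
    j = items - items - j
    j = items * weight
limit = []
for e in j:
    if j == weight:
        limit.append(j[e])
for weight in items:
    weight = weight - (28 + items)
weight = items[items]
print(j)
if 3 < weight:
    weight = weight - weight % 36
    j = process(items)
else:
    items = items + 19
weight = 23
weight = items
items = j
weight = weight - j
for limit in j:
    j = 20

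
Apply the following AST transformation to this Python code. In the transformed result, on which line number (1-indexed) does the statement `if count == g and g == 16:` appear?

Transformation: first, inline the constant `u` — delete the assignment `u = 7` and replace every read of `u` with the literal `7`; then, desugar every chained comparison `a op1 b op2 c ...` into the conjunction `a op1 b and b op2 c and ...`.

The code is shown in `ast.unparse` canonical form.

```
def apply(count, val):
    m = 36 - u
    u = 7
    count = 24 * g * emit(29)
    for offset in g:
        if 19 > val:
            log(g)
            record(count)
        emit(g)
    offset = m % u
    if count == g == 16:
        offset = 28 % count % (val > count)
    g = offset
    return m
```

Transformed code:
def apply(count, val):
    m = 36 - 7
    count = 24 * g * emit(29)
    for offset in g:
        if 19 > val:
            log(g)
            record(count)
        emit(g)
    offset = m % 7
    if count == g and g == 16:
        offset = 28 % count % (val > count)
    g = offset
    return m

10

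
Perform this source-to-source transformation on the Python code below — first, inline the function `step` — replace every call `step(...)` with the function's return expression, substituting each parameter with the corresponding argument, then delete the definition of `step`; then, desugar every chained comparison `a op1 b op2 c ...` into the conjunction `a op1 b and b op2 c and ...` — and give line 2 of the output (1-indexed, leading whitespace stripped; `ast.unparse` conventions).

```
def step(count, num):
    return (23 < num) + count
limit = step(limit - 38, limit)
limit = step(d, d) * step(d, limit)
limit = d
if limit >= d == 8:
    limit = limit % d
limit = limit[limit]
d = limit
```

limit = ((23 < d) + d) * ((23 < limit) + d)

Transformed code:
limit = (23 < limit) + (limit - 38)
limit = ((23 < d) + d) * ((23 < limit) + d)
limit = d
if limit >= d and d == 8:
    limit = limit % d
limit = limit[limit]
d = limit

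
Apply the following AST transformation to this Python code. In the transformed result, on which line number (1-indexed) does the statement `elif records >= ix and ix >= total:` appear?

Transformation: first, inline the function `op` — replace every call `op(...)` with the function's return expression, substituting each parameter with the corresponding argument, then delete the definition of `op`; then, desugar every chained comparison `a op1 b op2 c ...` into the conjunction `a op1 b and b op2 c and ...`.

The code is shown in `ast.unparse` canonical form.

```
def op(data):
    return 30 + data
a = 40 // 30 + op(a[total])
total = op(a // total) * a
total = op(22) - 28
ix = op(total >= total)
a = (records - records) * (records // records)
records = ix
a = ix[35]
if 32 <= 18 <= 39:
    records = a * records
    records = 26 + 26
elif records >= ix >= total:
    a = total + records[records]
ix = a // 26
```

11

Transformed code:
a = 40 // 30 + (30 + a[total])
total = (30 + a // total) * a
total = 30 + 22 - 28
ix = 30 + (total >= total)
a = (records - records) * (records // records)
records = ix
a = ix[35]
if 32 <= 18 and 18 <= 39:
    records = a * records
    records = 26 + 26
elif records >= ix and ix >= total:
    a = total + records[records]
ix = a // 26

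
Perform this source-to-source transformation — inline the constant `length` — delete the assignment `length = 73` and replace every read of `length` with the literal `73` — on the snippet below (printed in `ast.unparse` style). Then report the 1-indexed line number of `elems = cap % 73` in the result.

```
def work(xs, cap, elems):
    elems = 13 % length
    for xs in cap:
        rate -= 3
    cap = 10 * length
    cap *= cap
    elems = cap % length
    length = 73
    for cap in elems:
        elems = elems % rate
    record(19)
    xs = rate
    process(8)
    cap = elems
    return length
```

7

Transformed code:
def work(xs, cap, elems):
    elems = 13 % 73
    for xs in cap:
        rate -= 3
    cap = 10 * 73
    cap *= cap
    elems = cap % 73
    for cap in elems:
        elems = elems % rate
    record(19)
    xs = rate
    process(8)
    cap = elems
    return 73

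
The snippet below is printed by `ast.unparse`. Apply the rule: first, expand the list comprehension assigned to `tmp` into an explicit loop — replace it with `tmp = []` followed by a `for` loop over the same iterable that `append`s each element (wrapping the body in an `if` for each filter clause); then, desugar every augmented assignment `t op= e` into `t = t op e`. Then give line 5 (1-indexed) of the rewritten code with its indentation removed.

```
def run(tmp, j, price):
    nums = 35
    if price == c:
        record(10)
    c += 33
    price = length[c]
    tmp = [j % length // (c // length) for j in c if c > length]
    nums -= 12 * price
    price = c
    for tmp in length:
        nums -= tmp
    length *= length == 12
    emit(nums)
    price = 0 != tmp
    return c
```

c = c + 33

Transformed code:
def run(tmp, j, price):
    nums = 35
    if price == c:
        record(10)
    c = c + 33
    price = length[c]
    tmp = []
    for j in c:
        if c > length:
            tmp.append(j % length // (c // length))
    nums = nums - 12 * price
    price = c
    for tmp in length:
        nums = nums - tmp
    length = length * (length == 12)
    emit(nums)
    price = 0 != tmp
    return c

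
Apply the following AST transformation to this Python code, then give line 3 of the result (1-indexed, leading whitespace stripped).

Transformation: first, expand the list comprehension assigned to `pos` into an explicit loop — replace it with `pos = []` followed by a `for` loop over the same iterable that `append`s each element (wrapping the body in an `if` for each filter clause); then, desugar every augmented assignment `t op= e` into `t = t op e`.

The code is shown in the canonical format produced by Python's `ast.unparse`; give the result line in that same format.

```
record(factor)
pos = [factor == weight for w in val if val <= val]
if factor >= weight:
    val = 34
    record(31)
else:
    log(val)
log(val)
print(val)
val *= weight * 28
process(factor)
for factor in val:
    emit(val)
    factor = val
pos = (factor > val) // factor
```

for w in val:

Transformed code:
record(factor)
pos = []
for w in val:
    if val <= val:
        pos.append(factor == weight)
if factor >= weight:
    val = 34
    record(31)
else:
    log(val)
log(val)
print(val)
val = val * (weight * 28)
process(factor)
for factor in val:
    emit(val)
    factor = val
pos = (factor > val) // factor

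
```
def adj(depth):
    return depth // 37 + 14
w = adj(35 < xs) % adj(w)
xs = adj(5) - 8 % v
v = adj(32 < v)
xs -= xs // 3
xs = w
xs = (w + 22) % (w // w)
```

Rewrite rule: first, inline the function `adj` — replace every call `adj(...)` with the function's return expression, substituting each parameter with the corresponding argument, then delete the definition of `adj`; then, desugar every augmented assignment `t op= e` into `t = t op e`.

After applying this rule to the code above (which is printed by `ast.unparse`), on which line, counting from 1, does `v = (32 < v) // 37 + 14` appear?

3

Transformed code:
w = ((35 < xs) // 37 + 14) % (w // 37 + 14)
xs = 5 // 37 + 14 - 8 % v
v = (32 < v) // 37 + 14
xs = xs - xs // 3
xs = w
xs = (w + 22) % (w // w)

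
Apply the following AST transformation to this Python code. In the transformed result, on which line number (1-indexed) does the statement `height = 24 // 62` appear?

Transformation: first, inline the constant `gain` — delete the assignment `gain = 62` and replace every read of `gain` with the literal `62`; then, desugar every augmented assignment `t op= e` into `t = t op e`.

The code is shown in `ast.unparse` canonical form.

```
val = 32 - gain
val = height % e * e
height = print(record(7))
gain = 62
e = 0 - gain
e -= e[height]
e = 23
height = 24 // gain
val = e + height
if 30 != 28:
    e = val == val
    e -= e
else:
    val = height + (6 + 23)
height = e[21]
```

Transformed code:
val = 32 - 62
val = height % e * e
height = print(record(7))
e = 0 - 62
e = e - e[height]
e = 23
height = 24 // 62
val = e + height
if 30 != 28:
    e = val == val
    e = e - e
else:
    val = height + (6 + 23)
height = e[21]

7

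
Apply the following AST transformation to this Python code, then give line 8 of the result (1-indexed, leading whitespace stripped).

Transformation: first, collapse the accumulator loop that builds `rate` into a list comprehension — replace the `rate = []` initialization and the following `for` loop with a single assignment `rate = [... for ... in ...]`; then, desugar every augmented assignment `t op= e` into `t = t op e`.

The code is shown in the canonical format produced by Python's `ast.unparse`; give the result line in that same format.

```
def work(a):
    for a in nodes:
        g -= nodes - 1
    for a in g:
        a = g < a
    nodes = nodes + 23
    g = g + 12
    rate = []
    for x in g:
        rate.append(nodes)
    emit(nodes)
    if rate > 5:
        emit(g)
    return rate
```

Transformed code:
def work(a):
    for a in nodes:
        g = g - (nodes - 1)
    for a in g:
        a = g < a
    nodes = nodes + 23
    g = g + 12
    rate = [nodes for x in g]
    emit(nodes)
    if rate > 5:
        emit(g)
    return rate

rate = [nodes for x in g]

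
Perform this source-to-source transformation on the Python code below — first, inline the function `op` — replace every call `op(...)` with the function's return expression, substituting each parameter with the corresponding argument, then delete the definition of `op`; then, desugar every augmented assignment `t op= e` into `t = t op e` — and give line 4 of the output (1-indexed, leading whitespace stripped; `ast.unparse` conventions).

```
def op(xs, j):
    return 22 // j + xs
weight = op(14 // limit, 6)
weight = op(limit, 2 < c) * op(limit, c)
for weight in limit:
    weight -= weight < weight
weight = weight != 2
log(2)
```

weight = weight - (weight < weight)

Transformed code:
weight = 22 // 6 + 14 // limit
weight = (22 // (2 < c) + limit) * (22 // c + limit)
for weight in limit:
    weight = weight - (weight < weight)
weight = weight != 2
log(2)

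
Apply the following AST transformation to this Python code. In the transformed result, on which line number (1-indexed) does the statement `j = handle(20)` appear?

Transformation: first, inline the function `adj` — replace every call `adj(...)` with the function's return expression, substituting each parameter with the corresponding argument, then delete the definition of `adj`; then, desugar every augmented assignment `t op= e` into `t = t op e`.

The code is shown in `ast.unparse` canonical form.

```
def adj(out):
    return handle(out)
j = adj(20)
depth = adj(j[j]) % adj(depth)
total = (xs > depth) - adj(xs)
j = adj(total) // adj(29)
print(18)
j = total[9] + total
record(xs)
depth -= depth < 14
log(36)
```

Transformed code:
j = handle(20)
depth = handle(j[j]) % handle(depth)
total = (xs > depth) - handle(xs)
j = handle(total) // handle(29)
print(18)
j = total[9] + total
record(xs)
depth = depth - (depth < 14)
log(36)

1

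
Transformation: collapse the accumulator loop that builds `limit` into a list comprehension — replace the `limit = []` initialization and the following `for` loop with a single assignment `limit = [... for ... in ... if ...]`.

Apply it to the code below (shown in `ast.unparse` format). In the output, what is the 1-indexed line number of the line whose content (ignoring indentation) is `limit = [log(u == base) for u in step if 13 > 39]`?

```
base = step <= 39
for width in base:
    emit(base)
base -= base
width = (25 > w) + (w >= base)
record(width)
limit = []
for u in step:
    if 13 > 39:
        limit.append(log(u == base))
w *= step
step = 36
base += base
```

7

Transformed code:
base = step <= 39
for width in base:
    emit(base)
base -= base
width = (25 > w) + (w >= base)
record(width)
limit = [log(u == base) for u in step if 13 > 39]
w *= step
step = 36
base += base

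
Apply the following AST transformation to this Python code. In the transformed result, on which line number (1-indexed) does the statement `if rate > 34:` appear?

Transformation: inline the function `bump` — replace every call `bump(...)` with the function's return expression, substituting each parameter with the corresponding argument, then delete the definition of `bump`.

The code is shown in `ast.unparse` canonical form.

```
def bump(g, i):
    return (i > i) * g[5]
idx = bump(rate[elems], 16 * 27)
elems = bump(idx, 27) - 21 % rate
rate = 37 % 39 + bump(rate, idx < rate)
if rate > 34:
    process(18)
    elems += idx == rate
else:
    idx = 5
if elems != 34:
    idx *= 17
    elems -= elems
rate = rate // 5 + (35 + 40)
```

Transformed code:
idx = (16 * 27 > 16 * 27) * rate[elems][5]
elems = (27 > 27) * idx[5] - 21 % rate
rate = 37 % 39 + ((idx < rate) > (idx < rate)) * rate[5]
if rate > 34:
    process(18)
    elems += idx == rate
else:
    idx = 5
if elems != 34:
    idx *= 17
    elems -= elems
rate = rate // 5 + (35 + 40)

4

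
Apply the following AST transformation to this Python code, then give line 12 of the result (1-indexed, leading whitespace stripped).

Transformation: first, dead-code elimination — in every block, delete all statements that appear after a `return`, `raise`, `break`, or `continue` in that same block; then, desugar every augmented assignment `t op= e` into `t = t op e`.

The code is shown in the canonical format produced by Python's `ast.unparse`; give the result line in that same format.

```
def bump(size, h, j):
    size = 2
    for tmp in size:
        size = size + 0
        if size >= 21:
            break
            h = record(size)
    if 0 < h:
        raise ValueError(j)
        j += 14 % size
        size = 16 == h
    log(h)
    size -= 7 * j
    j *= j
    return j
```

Transformed code:
def bump(size, h, j):
    size = 2
    for tmp in size:
        size = size + 0
        if size >= 21:
            break
    if 0 < h:
        raise ValueError(j)
    log(h)
    size = size - 7 * j
    j = j * j
    return j

return j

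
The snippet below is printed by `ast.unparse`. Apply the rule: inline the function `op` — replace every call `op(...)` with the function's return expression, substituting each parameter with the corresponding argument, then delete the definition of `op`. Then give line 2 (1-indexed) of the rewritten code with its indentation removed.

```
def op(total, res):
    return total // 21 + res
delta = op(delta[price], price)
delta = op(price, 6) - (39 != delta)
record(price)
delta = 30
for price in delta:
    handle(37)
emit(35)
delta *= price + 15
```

Transformed code:
delta = delta[price] // 21 + price
delta = price // 21 + 6 - (39 != delta)
record(price)
delta = 30
for price in delta:
    handle(37)
emit(35)
delta *= price + 15

delta = price // 21 + 6 - (39 != delta)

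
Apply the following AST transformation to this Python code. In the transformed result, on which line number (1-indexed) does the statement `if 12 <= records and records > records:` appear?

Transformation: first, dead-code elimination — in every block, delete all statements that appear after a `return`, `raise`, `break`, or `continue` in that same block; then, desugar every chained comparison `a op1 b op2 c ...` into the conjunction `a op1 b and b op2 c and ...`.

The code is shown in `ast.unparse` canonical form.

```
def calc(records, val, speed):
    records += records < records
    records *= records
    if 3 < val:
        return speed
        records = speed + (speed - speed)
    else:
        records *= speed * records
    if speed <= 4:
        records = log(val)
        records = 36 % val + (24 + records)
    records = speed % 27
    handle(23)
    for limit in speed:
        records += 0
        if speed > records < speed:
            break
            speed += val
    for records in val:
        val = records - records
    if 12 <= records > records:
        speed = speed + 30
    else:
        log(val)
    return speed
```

Transformed code:
def calc(records, val, speed):
    records += records < records
    records *= records
    if 3 < val:
        return speed
    else:
        records *= speed * records
    if speed <= 4:
        records = log(val)
        records = 36 % val + (24 + records)
    records = speed % 27
    handle(23)
    for limit in speed:
        records += 0
        if speed > records and records < speed:
            break
    for records in val:
        val = records - records
    if 12 <= records and records > records:
        speed = speed + 30
    else:
        log(val)
    return speed

19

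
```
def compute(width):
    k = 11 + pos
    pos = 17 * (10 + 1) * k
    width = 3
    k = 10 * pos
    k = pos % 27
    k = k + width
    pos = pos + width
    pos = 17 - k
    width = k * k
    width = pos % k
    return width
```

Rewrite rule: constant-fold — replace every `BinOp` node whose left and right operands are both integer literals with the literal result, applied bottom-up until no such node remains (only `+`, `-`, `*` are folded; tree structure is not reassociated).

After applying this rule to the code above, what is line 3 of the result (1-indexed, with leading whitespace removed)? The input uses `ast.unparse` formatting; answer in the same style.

pos = 187 * k

Transformed code:
def compute(width):
    k = 11 + pos
    pos = 187 * k
    width = 3
    k = 10 * pos
    k = pos % 27
    k = k + width
    pos = pos + width
    pos = 17 - k
    width = k * k
    width = pos % k
    return width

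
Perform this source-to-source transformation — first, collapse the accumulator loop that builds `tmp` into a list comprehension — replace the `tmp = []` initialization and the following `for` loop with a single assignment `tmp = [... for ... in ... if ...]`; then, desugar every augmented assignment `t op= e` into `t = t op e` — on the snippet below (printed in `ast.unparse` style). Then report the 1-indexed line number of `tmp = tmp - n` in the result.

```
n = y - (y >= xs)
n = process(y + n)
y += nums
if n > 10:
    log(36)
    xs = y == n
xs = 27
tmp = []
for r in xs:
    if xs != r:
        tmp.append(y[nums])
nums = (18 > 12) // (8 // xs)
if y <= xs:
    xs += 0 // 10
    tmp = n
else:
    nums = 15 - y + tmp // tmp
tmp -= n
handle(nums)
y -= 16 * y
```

Transformed code:
n = y - (y >= xs)
n = process(y + n)
y = y + nums
if n > 10:
    log(36)
    xs = y == n
xs = 27
tmp = [y[nums] for r in xs if xs != r]
nums = (18 > 12) // (8 // xs)
if y <= xs:
    xs = xs + 0 // 10
    tmp = n
else:
    nums = 15 - y + tmp // tmp
tmp = tmp - n
handle(nums)
y = y - 16 * y

15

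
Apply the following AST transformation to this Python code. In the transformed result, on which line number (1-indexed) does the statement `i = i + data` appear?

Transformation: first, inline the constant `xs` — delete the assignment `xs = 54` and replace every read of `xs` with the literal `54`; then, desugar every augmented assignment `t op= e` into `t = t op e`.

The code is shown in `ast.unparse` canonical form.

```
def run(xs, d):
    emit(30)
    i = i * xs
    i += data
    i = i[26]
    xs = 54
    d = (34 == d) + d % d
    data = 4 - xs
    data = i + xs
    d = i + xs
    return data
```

Transformed code:
def run(xs, d):
    emit(30)
    i = i * 54
    i = i + data
    i = i[26]
    d = (34 == d) + d % d
    data = 4 - 54
    data = i + 54
    d = i + 54
    return data

4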